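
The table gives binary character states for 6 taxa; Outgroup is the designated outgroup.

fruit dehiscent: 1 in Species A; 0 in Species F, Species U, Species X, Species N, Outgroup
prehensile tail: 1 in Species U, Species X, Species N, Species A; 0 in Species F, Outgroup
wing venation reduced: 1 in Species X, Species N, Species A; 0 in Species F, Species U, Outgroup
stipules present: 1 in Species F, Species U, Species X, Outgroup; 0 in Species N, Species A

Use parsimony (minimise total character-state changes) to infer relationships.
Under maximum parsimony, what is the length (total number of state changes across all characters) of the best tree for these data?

4

Character polarity is set by the outgroup: the derived state is whichever differs from the outgroup's state, so for stipules present the derived state is '0', and for the remaining characters it is '1'.
fruit dehiscent: derived state '1' in Species A only — an autapomorphy, so it tells us nothing about relationships among taxa.
Only Species A, Species N, Species U, and Species X show the derived state '1' for prehensile tail, supporting them as a clade.
Only Species A, Species N, and Species X show the derived state '1' for wing venation reduced, supporting them as a clade.
stipules present: derived state '0' in Species A and Species N only — synapomorphy for {Species A, Species N}.
Most parsimonious ingroup topology: ((Species U,((Species A,Species N),Species X)),Species F).
Changes per character on this tree: fruit dehiscent: 1; prehensile tail: 1; wing venation reduced: 1; stipules present: 1.
Total = 4.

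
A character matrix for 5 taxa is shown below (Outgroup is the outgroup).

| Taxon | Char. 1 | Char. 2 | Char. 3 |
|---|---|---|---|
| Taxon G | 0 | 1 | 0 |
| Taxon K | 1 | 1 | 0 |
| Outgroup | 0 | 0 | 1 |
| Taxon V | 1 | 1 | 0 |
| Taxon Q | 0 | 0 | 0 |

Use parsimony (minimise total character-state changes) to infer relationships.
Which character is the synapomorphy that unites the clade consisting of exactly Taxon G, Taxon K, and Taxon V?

Char. 2

Character polarity is set by the outgroup: the derived state is whichever differs from the outgroup's state, so for Char. 3 the derived state is '0', and for the remaining characters it is '1'.
Char. 1 (derived state '1') is shared by Taxon K and Taxon V — a synapomorphy uniting that clade.
Only Taxon G, Taxon K, and Taxon V show the derived state '1' for Char. 2, supporting them as a clade.
Char. 3 (derived state '0') is shared by all ingroup taxa — unites the whole ingroup.
Most parsimonious ingroup topology: (Taxon Q,(Taxon G,(Taxon V,Taxon K))).
The clade {Taxon G, Taxon K, Taxon V} is supported by Char. 2: its derived state '1' occurs in exactly those taxa and in no other taxon (including the outgroup).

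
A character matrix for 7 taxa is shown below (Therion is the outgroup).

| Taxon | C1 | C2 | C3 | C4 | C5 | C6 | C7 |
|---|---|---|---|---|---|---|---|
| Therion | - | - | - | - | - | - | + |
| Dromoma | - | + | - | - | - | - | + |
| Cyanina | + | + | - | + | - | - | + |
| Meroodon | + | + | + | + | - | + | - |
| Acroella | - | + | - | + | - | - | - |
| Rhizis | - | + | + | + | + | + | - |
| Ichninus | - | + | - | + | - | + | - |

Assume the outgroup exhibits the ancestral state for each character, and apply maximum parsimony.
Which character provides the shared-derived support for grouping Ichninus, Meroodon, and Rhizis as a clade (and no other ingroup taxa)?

C6

Character polarity is set by the outgroup: the derived state is whichever differs from the outgroup's state, so for C7 the derived state is '-', and for the remaining characters it is '+'.
C1 groups Cyanina and Meroodon, which is incompatible with the clades supported by the remaining characters; treating it as convergent (homoplasy) costs fewer steps than any alternative tree.
C2 (derived state '+') is shared by all ingroup taxa — unites the whole ingroup.
Only Meroodon and Rhizis show the derived state '+' for C3, supporting them as a clade.
C4: derived state '+' in Acroella, Cyanina, Ichninus, Meroodon, and Rhizis only — synapomorphy for {Acroella, Cyanina, Ichninus, Meroodon, Rhizis}.
C5 (derived state '+') is unique to Rhizis (autapomorphy; uninformative for grouping).
C6: derived state '+' in Ichninus, Meroodon, and Rhizis only — synapomorphy for {Ichninus, Meroodon, Rhizis}.
Only Acroella, Ichninus, Meroodon, and Rhizis show the derived state '-' for C7, supporting them as a clade.
Most parsimonious ingroup topology: (Dromoma,(Cyanina,(((Meroodon,Rhizis),Ichninus),Acroella))).
The clade {Ichninus, Meroodon, Rhizis} is supported by C6: its derived state '+' occurs in exactly those taxa and in no other taxon (including the outgroup).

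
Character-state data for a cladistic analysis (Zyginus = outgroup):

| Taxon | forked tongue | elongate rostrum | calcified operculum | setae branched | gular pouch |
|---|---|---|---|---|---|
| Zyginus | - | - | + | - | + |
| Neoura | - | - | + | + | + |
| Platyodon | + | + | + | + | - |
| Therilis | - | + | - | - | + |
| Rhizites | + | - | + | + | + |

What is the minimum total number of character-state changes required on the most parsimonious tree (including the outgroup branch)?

6

Character polarity is set by the outgroup: the derived state is whichever differs from the outgroup's state, so for calcified operculum, gular pouch the derived state is '-', and for the remaining characters it is '+'.
Only Platyodon and Rhizites show the derived state '+' for forked tongue, supporting them as a clade.
elongate rostrum groups Platyodon and Therilis, which is incompatible with the clades supported by the remaining characters; treating it as convergent (homoplasy) costs fewer steps than any alternative tree.
calcified operculum (derived state '-') is unique to Therilis (autapomorphy; uninformative for grouping).
setae branched: derived state '+' in Neoura, Platyodon, and Rhizites only — synapomorphy for {Neoura, Platyodon, Rhizites}.
gular pouch (derived state '-') is unique to Platyodon (autapomorphy; uninformative for grouping).
Most parsimonious ingroup topology: ((Neoura,(Platyodon,Rhizites)),Therilis).
Changes per character on this tree: forked tongue: 1; elongate rostrum: 2; calcified operculum: 1; setae branched: 1; gular pouch: 1.
Total = 6.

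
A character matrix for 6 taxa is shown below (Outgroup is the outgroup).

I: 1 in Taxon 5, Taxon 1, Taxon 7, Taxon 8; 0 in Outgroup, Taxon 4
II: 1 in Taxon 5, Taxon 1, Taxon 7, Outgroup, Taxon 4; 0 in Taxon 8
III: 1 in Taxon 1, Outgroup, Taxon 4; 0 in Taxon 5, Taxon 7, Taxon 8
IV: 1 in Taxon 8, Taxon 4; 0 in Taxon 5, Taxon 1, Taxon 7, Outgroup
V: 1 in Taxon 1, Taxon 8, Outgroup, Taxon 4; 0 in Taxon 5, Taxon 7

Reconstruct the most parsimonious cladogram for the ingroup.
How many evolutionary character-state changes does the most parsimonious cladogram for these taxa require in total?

6

Character polarity is set by the outgroup: the derived state is whichever differs from the outgroup's state, so for II, III, V the derived state is '0', and for the remaining characters it is '1'.
I (derived state '1') is shared by Taxon 1, Taxon 5, Taxon 7, and Taxon 8 — a synapomorphy uniting that clade.
II: derived state '0' in Taxon 8 only — an autapomorphy, so it tells us nothing about relationships among taxa.
III: derived state '0' in Taxon 5, Taxon 7, and Taxon 8 only — synapomorphy for {Taxon 5, Taxon 7, Taxon 8}.
IV groups Taxon 4 and Taxon 8, which is incompatible with the clades supported by the remaining characters; treating it as convergent (homoplasy) costs fewer steps than any alternative tree.
V (derived state '0') is shared by Taxon 5 and Taxon 7 — a synapomorphy uniting that clade.
Most parsimonious ingroup topology: ((((Taxon 5,Taxon 7),Taxon 8),Taxon 1),Taxon 4).
Changes per character on this tree: I: 1; II: 1; III: 1; IV: 2; V: 1.
Total = 6.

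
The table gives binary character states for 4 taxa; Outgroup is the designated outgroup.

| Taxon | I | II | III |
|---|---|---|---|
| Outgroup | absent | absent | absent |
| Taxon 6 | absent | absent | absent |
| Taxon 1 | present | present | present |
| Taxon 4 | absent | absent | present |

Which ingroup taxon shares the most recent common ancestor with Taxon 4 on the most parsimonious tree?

The outgroup has state 'absent' for every character, so 'present' is the derived state throughout.
I (derived state 'present') is unique to Taxon 1 (autapomorphy; uninformative for grouping).
II (derived state 'present') is unique to Taxon 1 (autapomorphy; uninformative for grouping).
III: derived state 'present' in Taxon 1 and Taxon 4 only — synapomorphy for {Taxon 1, Taxon 4}.
Most parsimonious ingroup topology: (Taxon 6,(Taxon 1,Taxon 4)).
Taxon 4 and Taxon 1 form a cherry on this tree, so they are sister taxa.

Taxon 1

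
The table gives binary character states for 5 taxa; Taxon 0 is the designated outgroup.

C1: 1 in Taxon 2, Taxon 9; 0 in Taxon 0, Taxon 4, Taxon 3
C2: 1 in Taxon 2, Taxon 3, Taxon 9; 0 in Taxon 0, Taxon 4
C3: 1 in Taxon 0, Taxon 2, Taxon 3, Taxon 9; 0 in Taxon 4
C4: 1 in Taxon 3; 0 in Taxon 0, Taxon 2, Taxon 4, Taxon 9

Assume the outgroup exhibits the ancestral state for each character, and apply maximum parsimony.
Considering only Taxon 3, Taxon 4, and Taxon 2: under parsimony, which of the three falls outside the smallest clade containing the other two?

Taxon 4

Character polarity is set by the outgroup: the derived state is whichever differs from the outgroup's state, so for C3 the derived state is '0', and for the remaining characters it is '1'.
C1 (derived state '1') is shared by Taxon 2 and Taxon 9 — a synapomorphy uniting that clade.
C2: derived state '1' in Taxon 2, Taxon 3, and Taxon 9 only — synapomorphy for {Taxon 2, Taxon 3, Taxon 9}.
C3 (derived state '0') is unique to Taxon 4 (autapomorphy; uninformative for grouping).
C4: derived state '1' in Taxon 3 only — an autapomorphy, so it tells us nothing about relationships among taxa.
Most parsimonious ingroup topology: (((Taxon 2,Taxon 9),Taxon 3),Taxon 4).
Taxon 3 and Taxon 2 share a more recent common ancestor with each other than either does with Taxon 4, so Taxon 4 is the least closely related of the three.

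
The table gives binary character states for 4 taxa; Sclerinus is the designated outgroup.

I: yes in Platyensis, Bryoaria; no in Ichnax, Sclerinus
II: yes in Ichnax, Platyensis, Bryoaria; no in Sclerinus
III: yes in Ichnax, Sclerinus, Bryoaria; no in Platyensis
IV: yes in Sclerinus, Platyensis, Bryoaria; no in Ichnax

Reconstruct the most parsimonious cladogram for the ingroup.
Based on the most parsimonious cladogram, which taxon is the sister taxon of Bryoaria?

Platyensis

Character polarity is set by the outgroup: the derived state is whichever differs from the outgroup's state, so for III, IV the derived state is 'no', and for the remaining characters it is 'yes'.
I (derived state 'yes') is shared by Bryoaria and Platyensis — a synapomorphy uniting that clade.
All ingroup taxa share the derived state 'yes' for II; it defines the ingroup but does not resolve relationships within it.
III: derived state 'no' in Platyensis only — an autapomorphy, so it tells us nothing about relationships among taxa.
IV (derived state 'no') is unique to Ichnax (autapomorphy; uninformative for grouping).
Most parsimonious ingroup topology: ((Bryoaria,Platyensis),Ichnax).
Bryoaria and Platyensis form a cherry on this tree, so they are sister taxa.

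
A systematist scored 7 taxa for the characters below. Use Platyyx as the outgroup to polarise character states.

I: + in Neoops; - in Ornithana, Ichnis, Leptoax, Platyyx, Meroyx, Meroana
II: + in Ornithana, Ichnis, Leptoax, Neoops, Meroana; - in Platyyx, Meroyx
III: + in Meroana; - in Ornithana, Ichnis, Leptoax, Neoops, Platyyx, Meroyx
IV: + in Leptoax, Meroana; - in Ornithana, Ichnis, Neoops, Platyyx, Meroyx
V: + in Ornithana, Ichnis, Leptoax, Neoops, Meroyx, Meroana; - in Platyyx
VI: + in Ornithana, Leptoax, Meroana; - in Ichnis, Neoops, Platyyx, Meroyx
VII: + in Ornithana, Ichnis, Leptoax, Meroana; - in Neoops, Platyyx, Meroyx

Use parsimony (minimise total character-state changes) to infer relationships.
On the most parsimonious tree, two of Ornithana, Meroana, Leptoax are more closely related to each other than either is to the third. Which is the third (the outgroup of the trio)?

The outgroup has state '-' for every character, so '+' is the derived state throughout.
I: derived state '+' in Neoops only — an autapomorphy, so it tells us nothing about relationships among taxa.
II (derived state '+') is shared by Ichnis, Leptoax, Meroana, Neoops, and Ornithana — a synapomorphy uniting that clade.
III: derived state '+' in Meroana only — an autapomorphy, so it tells us nothing about relationships among taxa.
IV (derived state '+') is shared by Leptoax and Meroana — a synapomorphy uniting that clade.
V (derived state '+') is shared by all ingroup taxa — unites the whole ingroup.
VI: derived state '+' in Leptoax, Meroana, and Ornithana only — synapomorphy for {Leptoax, Meroana, Ornithana}.
Only Ichnis, Leptoax, Meroana, and Ornithana show the derived state '+' for VII, supporting them as a clade.
Most parsimonious ingroup topology: (((((Meroana,Leptoax),Ornithana),Ichnis),Neoops),Meroyx).
Meroana and Leptoax share a more recent common ancestor with each other than either does with Ornithana, so Ornithana is the least closely related of the three.

Ornithana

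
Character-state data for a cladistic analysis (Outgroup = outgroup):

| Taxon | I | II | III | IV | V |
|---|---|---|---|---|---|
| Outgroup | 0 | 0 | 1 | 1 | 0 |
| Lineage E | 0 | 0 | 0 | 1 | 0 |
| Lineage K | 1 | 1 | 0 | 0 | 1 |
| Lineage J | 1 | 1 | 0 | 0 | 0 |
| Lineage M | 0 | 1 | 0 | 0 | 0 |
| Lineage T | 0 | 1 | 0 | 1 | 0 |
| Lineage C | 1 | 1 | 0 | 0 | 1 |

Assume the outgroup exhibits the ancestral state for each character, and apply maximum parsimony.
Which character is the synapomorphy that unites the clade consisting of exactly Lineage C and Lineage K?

Character polarity is set by the outgroup: the derived state is whichever differs from the outgroup's state, so for III, IV the derived state is '0', and for the remaining characters it is '1'.
I (derived state '1') is shared by Lineage C, Lineage J, and Lineage K — a synapomorphy uniting that clade.
Only Lineage C, Lineage J, Lineage K, Lineage M, and Lineage T show the derived state '1' for II, supporting them as a clade.
III (derived state '0') is shared by all ingroup taxa — unites the whole ingroup.
IV (derived state '0') is shared by Lineage C, Lineage J, Lineage K, and Lineage M — a synapomorphy uniting that clade.
Only Lineage C and Lineage K show the derived state '1' for V, supporting them as a clade.
Most parsimonious ingroup topology: (Lineage E,((((Lineage K,Lineage C),Lineage J),Lineage M),Lineage T)).
The clade {Lineage C, Lineage K} is supported by V: its derived state '1' occurs in exactly those taxa and in no other taxon (including the outgroup).

V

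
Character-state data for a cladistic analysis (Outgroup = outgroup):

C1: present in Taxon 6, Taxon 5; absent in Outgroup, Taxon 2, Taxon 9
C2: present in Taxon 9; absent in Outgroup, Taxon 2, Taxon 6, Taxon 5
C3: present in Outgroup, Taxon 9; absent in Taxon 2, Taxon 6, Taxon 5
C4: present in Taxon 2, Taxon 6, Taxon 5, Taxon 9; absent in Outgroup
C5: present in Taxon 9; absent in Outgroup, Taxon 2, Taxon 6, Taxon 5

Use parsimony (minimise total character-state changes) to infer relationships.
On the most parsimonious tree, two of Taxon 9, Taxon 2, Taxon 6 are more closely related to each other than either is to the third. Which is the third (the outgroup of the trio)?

Taxon 9

Character polarity is set by the outgroup: the derived state is whichever differs from the outgroup's state, so for C3 the derived state is 'absent', and for the remaining characters it is 'present'.
C1: derived state 'present' in Taxon 5 and Taxon 6 only — synapomorphy for {Taxon 5, Taxon 6}.
C2 (derived state 'present') is unique to Taxon 9 (autapomorphy; uninformative for grouping).
C3 (derived state 'absent') is shared by Taxon 2, Taxon 5, and Taxon 6 — a synapomorphy uniting that clade.
All ingroup taxa share the derived state 'present' for C4; it defines the ingroup but does not resolve relationships within it.
C5: derived state 'present' in Taxon 9 only — an autapomorphy, so it tells us nothing about relationships among taxa.
Most parsimonious ingroup topology: ((Taxon 2,(Taxon 6,Taxon 5)),Taxon 9).
Taxon 6 and Taxon 2 share a more recent common ancestor with each other than either does with Taxon 9, so Taxon 9 is the least closely related of the three.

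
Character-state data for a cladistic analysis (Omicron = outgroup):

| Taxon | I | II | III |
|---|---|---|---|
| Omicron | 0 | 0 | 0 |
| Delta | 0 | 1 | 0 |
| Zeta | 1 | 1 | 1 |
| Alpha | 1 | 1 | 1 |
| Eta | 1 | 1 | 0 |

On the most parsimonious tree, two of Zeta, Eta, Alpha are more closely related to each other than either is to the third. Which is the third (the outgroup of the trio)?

The outgroup has state '0' for every character, so '1' is the derived state throughout.
Only Alpha, Eta, and Zeta show the derived state '1' for I, supporting them as a clade.
II (derived state '1') is shared by all ingroup taxa — unites the whole ingroup.
III (derived state '1') is shared by Alpha and Zeta — a synapomorphy uniting that clade.
Most parsimonious ingroup topology: (Delta,((Zeta,Alpha),Eta)).
Alpha and Zeta share a more recent common ancestor with each other than either does with Eta, so Eta is the least closely related of the three.

Eta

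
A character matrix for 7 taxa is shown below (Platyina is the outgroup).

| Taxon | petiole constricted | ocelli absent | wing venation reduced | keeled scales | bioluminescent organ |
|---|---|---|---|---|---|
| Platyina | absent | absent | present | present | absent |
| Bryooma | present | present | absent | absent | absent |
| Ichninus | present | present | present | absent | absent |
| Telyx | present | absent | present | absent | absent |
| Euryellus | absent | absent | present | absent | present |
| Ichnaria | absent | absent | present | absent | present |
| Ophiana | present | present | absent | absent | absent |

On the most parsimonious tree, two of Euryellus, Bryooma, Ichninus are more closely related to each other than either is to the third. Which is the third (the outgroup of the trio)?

Character polarity is set by the outgroup: the derived state is whichever differs from the outgroup's state, so for wing venation reduced, keeled scales the derived state is 'absent', and for the remaining characters it is 'present'.
petiole constricted (derived state 'present') is shared by Bryooma, Ichninus, Ophiana, and Telyx — a synapomorphy uniting that clade.
ocelli absent (derived state 'present') is shared by Bryooma, Ichninus, and Ophiana — a synapomorphy uniting that clade.
wing venation reduced: derived state 'absent' in Bryooma and Ophiana only — synapomorphy for {Bryooma, Ophiana}.
keeled scales (derived state 'absent') is shared by all ingroup taxa — unites the whole ingroup.
bioluminescent organ (derived state 'present') is shared by Euryellus and Ichnaria — a synapomorphy uniting that clade.
Most parsimonious ingroup topology: ((((Bryooma,Ophiana),Ichninus),Telyx),(Euryellus,Ichnaria)).
Ichninus and Bryooma share a more recent common ancestor with each other than either does with Euryellus, so Euryellus is the least closely related of the three.

Euryellus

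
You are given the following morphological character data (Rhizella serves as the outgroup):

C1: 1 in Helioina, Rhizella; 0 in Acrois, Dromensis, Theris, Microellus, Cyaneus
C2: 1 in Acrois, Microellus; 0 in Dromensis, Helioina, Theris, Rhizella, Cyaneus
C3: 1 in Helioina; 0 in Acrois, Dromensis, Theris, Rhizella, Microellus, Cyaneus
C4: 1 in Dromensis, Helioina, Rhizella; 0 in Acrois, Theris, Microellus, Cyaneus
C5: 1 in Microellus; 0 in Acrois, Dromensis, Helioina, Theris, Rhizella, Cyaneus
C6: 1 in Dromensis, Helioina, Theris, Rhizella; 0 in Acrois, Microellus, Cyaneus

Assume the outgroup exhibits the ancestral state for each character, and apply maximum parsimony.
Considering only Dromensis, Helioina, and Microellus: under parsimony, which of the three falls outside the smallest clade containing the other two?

Helioina

Character polarity is set by the outgroup: the derived state is whichever differs from the outgroup's state, so for C1, C4, C6 the derived state is '0', and for the remaining characters it is '1'.
Only Acrois, Cyaneus, Dromensis, Microellus, and Theris show the derived state '0' for C1, supporting them as a clade.
Only Acrois and Microellus show the derived state '1' for C2, supporting them as a clade.
C3: derived state '1' in Helioina only — an autapomorphy, so it tells us nothing about relationships among taxa.
Only Acrois, Cyaneus, Microellus, and Theris show the derived state '0' for C4, supporting them as a clade.
C5 (derived state '1') is unique to Microellus (autapomorphy; uninformative for grouping).
C6 (derived state '0') is shared by Acrois, Cyaneus, and Microellus — a synapomorphy uniting that clade.
Most parsimonious ingroup topology: (Helioina,((((Microellus,Acrois),Cyaneus),Theris),Dromensis)).
Dromensis and Microellus share a more recent common ancestor with each other than either does with Helioina, so Helioina is the least closely related of the three.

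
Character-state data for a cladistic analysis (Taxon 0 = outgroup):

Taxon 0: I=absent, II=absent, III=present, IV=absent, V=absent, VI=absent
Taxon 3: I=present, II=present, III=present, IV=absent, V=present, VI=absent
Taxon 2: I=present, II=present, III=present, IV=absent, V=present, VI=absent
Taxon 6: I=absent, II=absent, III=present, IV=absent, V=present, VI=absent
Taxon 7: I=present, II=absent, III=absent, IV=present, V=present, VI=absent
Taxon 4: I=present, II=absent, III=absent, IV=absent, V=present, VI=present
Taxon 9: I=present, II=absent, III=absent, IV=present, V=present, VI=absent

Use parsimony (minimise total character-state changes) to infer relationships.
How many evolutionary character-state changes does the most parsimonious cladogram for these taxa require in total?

Character polarity is set by the outgroup: the derived state is whichever differs from the outgroup's state, so for III the derived state is 'absent', and for the remaining characters it is 'present'.
Only Taxon 2, Taxon 3, Taxon 4, Taxon 7, and Taxon 9 show the derived state 'present' for I, supporting them as a clade.
II: derived state 'present' in Taxon 2 and Taxon 3 only — synapomorphy for {Taxon 2, Taxon 3}.
III: derived state 'absent' in Taxon 4, Taxon 7, and Taxon 9 only — synapomorphy for {Taxon 4, Taxon 7, Taxon 9}.
IV: derived state 'present' in Taxon 7 and Taxon 9 only — synapomorphy for {Taxon 7, Taxon 9}.
All ingroup taxa share the derived state 'present' for V; it defines the ingroup but does not resolve relationships within it.
VI (derived state 'present') is unique to Taxon 4 (autapomorphy; uninformative for grouping).
Most parsimonious ingroup topology: (((Taxon 3,Taxon 2),((Taxon 7,Taxon 9),Taxon 4)),Taxon 6).
Changes per character on this tree: I: 1; II: 1; III: 1; IV: 1; V: 1; VI: 1.
Total = 6.

6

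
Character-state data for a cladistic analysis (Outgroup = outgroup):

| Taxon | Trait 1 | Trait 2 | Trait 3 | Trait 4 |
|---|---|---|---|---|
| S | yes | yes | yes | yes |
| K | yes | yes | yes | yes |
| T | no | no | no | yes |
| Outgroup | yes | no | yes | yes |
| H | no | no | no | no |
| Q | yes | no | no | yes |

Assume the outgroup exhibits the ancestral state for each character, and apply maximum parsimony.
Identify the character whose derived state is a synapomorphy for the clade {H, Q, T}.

Character polarity is set by the outgroup: the derived state is whichever differs from the outgroup's state, so for Trait 1, Trait 3, Trait 4 the derived state is 'no', and for the remaining characters it is 'yes'.
Only H and T show the derived state 'no' for Trait 1, supporting them as a clade.
Trait 2: derived state 'yes' in K and S only — synapomorphy for {K, S}.
Only H, Q, and T show the derived state 'no' for Trait 3, supporting them as a clade.
Trait 4: derived state 'no' in H only — an autapomorphy, so it tells us nothing about relationships among taxa.
Most parsimonious ingroup topology: ((Q,(H,T)),(K,S)).
The clade {H, Q, T} is supported by Trait 3: its derived state 'no' occurs in exactly those taxa and in no other taxon (including the outgroup).

Trait 3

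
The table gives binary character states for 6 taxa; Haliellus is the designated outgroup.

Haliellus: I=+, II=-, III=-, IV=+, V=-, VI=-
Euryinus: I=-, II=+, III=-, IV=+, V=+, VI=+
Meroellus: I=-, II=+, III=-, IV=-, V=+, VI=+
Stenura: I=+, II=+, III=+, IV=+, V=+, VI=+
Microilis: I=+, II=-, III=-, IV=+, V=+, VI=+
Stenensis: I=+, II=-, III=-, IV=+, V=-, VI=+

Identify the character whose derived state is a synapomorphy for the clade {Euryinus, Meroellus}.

I

Character polarity is set by the outgroup: the derived state is whichever differs from the outgroup's state, so for I, IV the derived state is '-', and for the remaining characters it is '+'.
I: derived state '-' in Euryinus and Meroellus only — synapomorphy for {Euryinus, Meroellus}.
II (derived state '+') is shared by Euryinus, Meroellus, and Stenura — a synapomorphy uniting that clade.
III (derived state '+') is unique to Stenura (autapomorphy; uninformative for grouping).
IV: derived state '-' in Meroellus only — an autapomorphy, so it tells us nothing about relationships among taxa.
V: derived state '+' in Euryinus, Meroellus, Microilis, and Stenura only — synapomorphy for {Euryinus, Meroellus, Microilis, Stenura}.
All ingroup taxa share the derived state '+' for VI; it defines the ingroup but does not resolve relationships within it.
Most parsimonious ingroup topology: ((((Euryinus,Meroellus),Stenura),Microilis),Stenensis).
The clade {Euryinus, Meroellus} is supported by I: its derived state '-' occurs in exactly those taxa and in no other taxon (including the outgroup).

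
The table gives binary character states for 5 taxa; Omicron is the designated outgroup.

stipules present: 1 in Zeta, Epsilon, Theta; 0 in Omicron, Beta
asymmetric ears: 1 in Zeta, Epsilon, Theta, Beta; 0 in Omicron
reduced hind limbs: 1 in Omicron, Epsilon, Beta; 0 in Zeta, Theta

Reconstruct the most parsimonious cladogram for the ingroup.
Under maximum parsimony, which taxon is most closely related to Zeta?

Character polarity is set by the outgroup: the derived state is whichever differs from the outgroup's state, so for reduced hind limbs the derived state is '0', and for the remaining characters it is '1'.
Only Epsilon, Theta, and Zeta show the derived state '1' for stipules present, supporting them as a clade.
All ingroup taxa share the derived state '1' for asymmetric ears; it defines the ingroup but does not resolve relationships within it.
Only Theta and Zeta show the derived state '0' for reduced hind limbs, supporting them as a clade.
Most parsimonious ingroup topology: (((Zeta,Theta),Epsilon),Beta).
Zeta and Theta form a cherry on this tree, so they are sister taxa.

Theta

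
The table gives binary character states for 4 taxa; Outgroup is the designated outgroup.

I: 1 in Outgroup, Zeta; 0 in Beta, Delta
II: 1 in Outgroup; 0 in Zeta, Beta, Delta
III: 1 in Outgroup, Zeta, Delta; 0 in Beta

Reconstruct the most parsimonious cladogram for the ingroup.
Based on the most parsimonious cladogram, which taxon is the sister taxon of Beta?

The outgroup has state '1' for every character, so '0' is the derived state throughout.
I (derived state '0') is shared by Beta and Delta — a synapomorphy uniting that clade.
II (derived state '0') is shared by all ingroup taxa — unites the whole ingroup.
III (derived state '0') is unique to Beta (autapomorphy; uninformative for grouping).
Most parsimonious ingroup topology: (Zeta,(Beta,Delta)).
Beta and Delta form a cherry on this tree, so they are sister taxa.

Delta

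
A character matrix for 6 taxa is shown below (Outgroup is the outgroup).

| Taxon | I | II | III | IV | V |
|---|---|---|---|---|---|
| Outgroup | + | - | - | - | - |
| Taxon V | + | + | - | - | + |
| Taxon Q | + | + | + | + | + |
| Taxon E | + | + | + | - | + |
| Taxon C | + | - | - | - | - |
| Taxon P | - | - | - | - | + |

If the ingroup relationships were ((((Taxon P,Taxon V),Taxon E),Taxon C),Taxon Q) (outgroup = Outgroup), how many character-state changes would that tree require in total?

9

Map each character onto ((((Taxon P,Taxon V),Taxon E),Taxon C),Taxon Q) (rooted by Outgroup) and count the minimum state changes it requires (Fitch parsimony):
I: 1; II: 3; III: 2; IV: 1; V: 2.
Total tree length = 9.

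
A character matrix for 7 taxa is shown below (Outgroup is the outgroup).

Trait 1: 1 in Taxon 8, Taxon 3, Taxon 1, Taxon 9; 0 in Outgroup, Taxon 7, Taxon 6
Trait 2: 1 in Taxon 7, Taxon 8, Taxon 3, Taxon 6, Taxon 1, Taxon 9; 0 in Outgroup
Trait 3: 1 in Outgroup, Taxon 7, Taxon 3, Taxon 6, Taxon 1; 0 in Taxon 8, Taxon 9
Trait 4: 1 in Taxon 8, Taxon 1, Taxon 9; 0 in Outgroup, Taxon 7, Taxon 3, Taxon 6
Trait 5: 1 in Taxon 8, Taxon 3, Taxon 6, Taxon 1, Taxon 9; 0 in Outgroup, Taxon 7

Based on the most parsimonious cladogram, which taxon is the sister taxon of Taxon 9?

Character polarity is set by the outgroup: the derived state is whichever differs from the outgroup's state, so for Trait 3 the derived state is '0', and for the remaining characters it is '1'.
Only Taxon 1, Taxon 3, Taxon 8, and Taxon 9 show the derived state '1' for Trait 1, supporting them as a clade.
Trait 2 (derived state '1') is shared by all ingroup taxa — unites the whole ingroup.
Only Taxon 8 and Taxon 9 show the derived state '0' for Trait 3, supporting them as a clade.
Only Taxon 1, Taxon 8, and Taxon 9 show the derived state '1' for Trait 4, supporting them as a clade.
Trait 5 (derived state '1') is shared by Taxon 1, Taxon 3, Taxon 6, Taxon 8, and Taxon 9 — a synapomorphy uniting that clade.
Most parsimonious ingroup topology: (Taxon 7,((((Taxon 8,Taxon 9),Taxon 1),Taxon 3),Taxon 6)).
Taxon 9 and Taxon 8 form a cherry on this tree, so they are sister taxa.

Taxon 8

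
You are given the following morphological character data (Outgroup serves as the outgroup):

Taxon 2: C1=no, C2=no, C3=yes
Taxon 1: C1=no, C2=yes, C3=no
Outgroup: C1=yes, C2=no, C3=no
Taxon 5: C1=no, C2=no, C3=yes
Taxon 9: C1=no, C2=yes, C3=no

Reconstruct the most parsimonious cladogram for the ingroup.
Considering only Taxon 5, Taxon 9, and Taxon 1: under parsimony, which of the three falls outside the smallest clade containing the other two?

Character polarity is set by the outgroup: the derived state is whichever differs from the outgroup's state, so for C1 the derived state is 'no', and for the remaining characters it is 'yes'.
C1 (derived state 'no') is shared by all ingroup taxa — unites the whole ingroup.
C2: derived state 'yes' in Taxon 1 and Taxon 9 only — synapomorphy for {Taxon 1, Taxon 9}.
C3: derived state 'yes' in Taxon 2 and Taxon 5 only — synapomorphy for {Taxon 2, Taxon 5}.
Most parsimonious ingroup topology: ((Taxon 9,Taxon 1),(Taxon 2,Taxon 5)).
Taxon 9 and Taxon 1 share a more recent common ancestor with each other than either does with Taxon 5, so Taxon 5 is the least closely related of the three.

Taxon 5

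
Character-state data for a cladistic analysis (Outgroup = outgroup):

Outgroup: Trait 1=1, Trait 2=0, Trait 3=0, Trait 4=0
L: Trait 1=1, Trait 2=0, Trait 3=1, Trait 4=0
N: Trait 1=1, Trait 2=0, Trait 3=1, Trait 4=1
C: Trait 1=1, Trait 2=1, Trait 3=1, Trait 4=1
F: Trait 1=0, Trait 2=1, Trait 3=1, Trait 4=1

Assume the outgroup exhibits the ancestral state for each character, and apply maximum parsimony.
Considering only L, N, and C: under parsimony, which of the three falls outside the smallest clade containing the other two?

Character polarity is set by the outgroup: the derived state is whichever differs from the outgroup's state, so for Trait 1 the derived state is '0', and for the remaining characters it is '1'.
Trait 1: derived state '0' in F only — an autapomorphy, so it tells us nothing about relationships among taxa.
Trait 2 (derived state '1') is shared by C and F — a synapomorphy uniting that clade.
All ingroup taxa share the derived state '1' for Trait 3; it defines the ingroup but does not resolve relationships within it.
Trait 4: derived state '1' in C, F, and N only — synapomorphy for {C, F, N}.
Most parsimonious ingroup topology: (L,(N,(C,F))).
C and N share a more recent common ancestor with each other than either does with L, so L is the least closely related of the three.

L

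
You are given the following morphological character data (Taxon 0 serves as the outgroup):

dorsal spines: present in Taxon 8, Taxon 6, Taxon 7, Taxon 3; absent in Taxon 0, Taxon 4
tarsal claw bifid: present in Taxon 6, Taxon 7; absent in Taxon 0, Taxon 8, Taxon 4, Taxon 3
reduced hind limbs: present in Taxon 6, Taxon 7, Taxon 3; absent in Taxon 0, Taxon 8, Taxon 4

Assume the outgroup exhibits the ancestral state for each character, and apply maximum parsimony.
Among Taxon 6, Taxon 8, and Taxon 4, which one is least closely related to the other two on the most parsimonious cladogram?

Taxon 4

The outgroup has state 'absent' for every character, so 'present' is the derived state throughout.
dorsal spines: derived state 'present' in Taxon 3, Taxon 6, Taxon 7, and Taxon 8 only — synapomorphy for {Taxon 3, Taxon 6, Taxon 7, Taxon 8}.
Only Taxon 6 and Taxon 7 show the derived state 'present' for tarsal claw bifid, supporting them as a clade.
Only Taxon 3, Taxon 6, and Taxon 7 show the derived state 'present' for reduced hind limbs, supporting them as a clade.
Most parsimonious ingroup topology: ((Taxon 8,((Taxon 6,Taxon 7),Taxon 3)),Taxon 4).
Taxon 8 and Taxon 6 share a more recent common ancestor with each other than either does with Taxon 4, so Taxon 4 is the least closely related of the three.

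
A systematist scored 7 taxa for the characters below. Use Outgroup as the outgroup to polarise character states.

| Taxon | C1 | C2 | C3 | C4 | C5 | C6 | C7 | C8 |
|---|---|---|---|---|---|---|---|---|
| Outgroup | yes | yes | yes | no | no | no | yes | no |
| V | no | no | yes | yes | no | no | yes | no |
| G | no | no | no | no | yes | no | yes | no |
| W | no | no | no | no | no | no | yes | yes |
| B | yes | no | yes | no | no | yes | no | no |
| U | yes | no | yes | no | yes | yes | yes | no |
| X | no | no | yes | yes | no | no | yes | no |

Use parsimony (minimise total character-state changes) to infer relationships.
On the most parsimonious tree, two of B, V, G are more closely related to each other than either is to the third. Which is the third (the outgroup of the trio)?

Character polarity is set by the outgroup: the derived state is whichever differs from the outgroup's state, so for C1, C2, C3, C7 the derived state is 'no', and for the remaining characters it is 'yes'.
Only G, V, W, and X show the derived state 'no' for C1, supporting them as a clade.
C2 (derived state 'no') is shared by all ingroup taxa — unites the whole ingroup.
C3: derived state 'no' in G and W only — synapomorphy for {G, W}.
C4 (derived state 'yes') is shared by V and X — a synapomorphy uniting that clade.
C5 (state 'yes') occurs in G and U but conflicts with the nesting implied by the other characters — most parsimoniously interpreted as homoplasy.
Only B and U show the derived state 'yes' for C6, supporting them as a clade.
C7 (derived state 'no') is unique to B (autapomorphy; uninformative for grouping).
C8 (derived state 'yes') is unique to W (autapomorphy; uninformative for grouping).
Most parsimonious ingroup topology: (((V,X),(G,W)),(B,U)).
G and V share a more recent common ancestor with each other than either does with B, so B is the least closely related of the three.

B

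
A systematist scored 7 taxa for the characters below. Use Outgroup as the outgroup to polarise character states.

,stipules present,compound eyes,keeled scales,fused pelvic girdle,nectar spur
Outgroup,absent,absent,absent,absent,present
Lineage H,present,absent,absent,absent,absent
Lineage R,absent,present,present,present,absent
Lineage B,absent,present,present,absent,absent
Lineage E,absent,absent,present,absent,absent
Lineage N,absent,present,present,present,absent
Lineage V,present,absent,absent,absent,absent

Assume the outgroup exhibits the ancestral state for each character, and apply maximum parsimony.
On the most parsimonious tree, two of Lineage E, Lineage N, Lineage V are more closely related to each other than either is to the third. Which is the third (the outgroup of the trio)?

Character polarity is set by the outgroup: the derived state is whichever differs from the outgroup's state, so for nectar spur the derived state is 'absent', and for the remaining characters it is 'present'.
Only Lineage H and Lineage V show the derived state 'present' for stipules present, supporting them as a clade.
compound eyes: derived state 'present' in Lineage B, Lineage N, and Lineage R only — synapomorphy for {Lineage B, Lineage N, Lineage R}.
Only Lineage B, Lineage E, Lineage N, and Lineage R show the derived state 'present' for keeled scales, supporting them as a clade.
Only Lineage N and Lineage R show the derived state 'present' for fused pelvic girdle, supporting them as a clade.
nectar spur (derived state 'absent') is shared by all ingroup taxa — unites the whole ingroup.
Most parsimonious ingroup topology: ((Lineage H,Lineage V),(((Lineage R,Lineage N),Lineage B),Lineage E)).
Lineage N and Lineage E share a more recent common ancestor with each other than either does with Lineage V, so Lineage V is the least closely related of the three.

Lineage V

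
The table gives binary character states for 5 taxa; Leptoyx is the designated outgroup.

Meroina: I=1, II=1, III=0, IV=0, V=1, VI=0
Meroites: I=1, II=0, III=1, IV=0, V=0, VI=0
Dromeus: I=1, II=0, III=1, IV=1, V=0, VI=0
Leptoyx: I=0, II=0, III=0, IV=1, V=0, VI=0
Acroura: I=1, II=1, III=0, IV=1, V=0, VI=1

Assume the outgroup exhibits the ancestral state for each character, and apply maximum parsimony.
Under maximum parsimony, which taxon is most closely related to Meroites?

Dromeus

Character polarity is set by the outgroup: the derived state is whichever differs from the outgroup's state, so for IV the derived state is '0', and for the remaining characters it is '1'.
All ingroup taxa share the derived state '1' for I; it defines the ingroup but does not resolve relationships within it.
II (derived state '1') is shared by Acroura and Meroina — a synapomorphy uniting that clade.
III (derived state '1') is shared by Dromeus and Meroites — a synapomorphy uniting that clade.
IV (state '0') occurs in Meroina and Meroites but conflicts with the nesting implied by the other characters — most parsimoniously interpreted as homoplasy.
V: derived state '1' in Meroina only — an autapomorphy, so it tells us nothing about relationships among taxa.
VI (derived state '1') is unique to Acroura (autapomorphy; uninformative for grouping).
Most parsimonious ingroup topology: ((Meroina,Acroura),(Dromeus,Meroites)).
Meroites and Dromeus form a cherry on this tree, so they are sister taxa.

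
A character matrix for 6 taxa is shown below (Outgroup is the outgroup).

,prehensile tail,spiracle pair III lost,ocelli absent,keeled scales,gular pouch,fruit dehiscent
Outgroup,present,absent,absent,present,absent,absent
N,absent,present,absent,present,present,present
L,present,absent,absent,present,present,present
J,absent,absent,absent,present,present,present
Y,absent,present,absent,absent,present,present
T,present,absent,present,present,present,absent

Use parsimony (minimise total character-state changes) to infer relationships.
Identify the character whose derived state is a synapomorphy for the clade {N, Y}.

spiracle pair III lost

Character polarity is set by the outgroup: the derived state is whichever differs from the outgroup's state, so for prehensile tail, keeled scales the derived state is 'absent', and for the remaining characters it is 'present'.
prehensile tail: derived state 'absent' in J, N, and Y only — synapomorphy for {J, N, Y}.
spiracle pair III lost: derived state 'present' in N and Y only — synapomorphy for {N, Y}.
ocelli absent (derived state 'present') is unique to T (autapomorphy; uninformative for grouping).
keeled scales: derived state 'absent' in Y only — an autapomorphy, so it tells us nothing about relationships among taxa.
All ingroup taxa share the derived state 'present' for gular pouch; it defines the ingroup but does not resolve relationships within it.
Only J, L, N, and Y show the derived state 'present' for fruit dehiscent, supporting them as a clade.
Most parsimonious ingroup topology: ((((N,Y),J),L),T).
The clade {N, Y} is supported by spiracle pair III lost: its derived state 'present' occurs in exactly those taxa and in no other taxon (including the outgroup).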